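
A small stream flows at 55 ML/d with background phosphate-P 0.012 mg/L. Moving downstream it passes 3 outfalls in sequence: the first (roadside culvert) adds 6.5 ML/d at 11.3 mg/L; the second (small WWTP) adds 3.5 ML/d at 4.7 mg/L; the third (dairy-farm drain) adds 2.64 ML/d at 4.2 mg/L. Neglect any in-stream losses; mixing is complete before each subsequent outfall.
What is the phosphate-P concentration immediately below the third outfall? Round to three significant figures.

Below outfall 1: Q → 61.50 ML/d, C = (55.00·0.01200 + 6.500·11.30)/61.50 = 1.205 mg/L.
Below outfall 2: Q → 65.00 ML/d, C = (61.50·1.205 + 3.500·4.700)/65.00 = 1.393 mg/L.
Below outfall 3: Q → 67.64 ML/d, C = (65.00·1.393 + 2.640·4.200)/67.64 = 1.503 mg/L.

1.50 mg/L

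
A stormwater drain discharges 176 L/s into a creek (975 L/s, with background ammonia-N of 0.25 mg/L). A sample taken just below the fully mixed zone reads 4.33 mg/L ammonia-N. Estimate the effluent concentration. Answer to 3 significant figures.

26.9 mg/L

Mass balance: 975.0·0.2500 + 176.0·Cₑ = 1151·4.330
→ Cₑ = (1151·4.330 − 975.0·0.2500) / 176.0 = 26.93 mg/L.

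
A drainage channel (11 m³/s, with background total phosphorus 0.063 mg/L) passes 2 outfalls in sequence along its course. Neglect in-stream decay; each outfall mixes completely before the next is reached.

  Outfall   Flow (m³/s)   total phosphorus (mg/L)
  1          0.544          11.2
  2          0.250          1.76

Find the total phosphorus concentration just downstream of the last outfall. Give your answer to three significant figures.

Below outfall 1: Q → 11.54 m³/s, C = (11.00·0.06300 + 0.5440·11.20)/11.54 = 0.5878 mg/L.
Below outfall 2: Q → 11.79 m³/s, C = (11.54·0.5878 + 0.2500·1.760)/11.79 = 0.6127 mg/L.

0.613 mg/L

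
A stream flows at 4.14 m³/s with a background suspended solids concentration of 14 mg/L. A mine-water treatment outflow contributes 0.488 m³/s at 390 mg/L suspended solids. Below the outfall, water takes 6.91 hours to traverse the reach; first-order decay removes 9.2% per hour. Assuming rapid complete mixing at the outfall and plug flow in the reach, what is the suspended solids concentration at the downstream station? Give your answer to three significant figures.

Flow-weighted average: C = (4.140·14.00 + 0.4880·390.0) / 4.628 = 248.3/4.628 = 53.65 mg/L.
9.2%/h lost → k = −ln(1 − 0.092) = 0.09651 h⁻¹.
Applying C = C₀e^(−kt): 53.65 × 0.5133 = 27.54 mg/L.

27.5 mg/L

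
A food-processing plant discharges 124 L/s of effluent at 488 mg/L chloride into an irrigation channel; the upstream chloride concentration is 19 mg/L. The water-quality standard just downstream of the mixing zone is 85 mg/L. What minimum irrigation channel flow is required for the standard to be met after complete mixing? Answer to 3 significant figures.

Set C_mix = 85: (Q·19.00 + 124.0·488.0) / (Q + 124.0) = 85
→ Q = 124.0·(488.0 − 85)/(85 − 19.00) = 757.2 L/s.

757 L/s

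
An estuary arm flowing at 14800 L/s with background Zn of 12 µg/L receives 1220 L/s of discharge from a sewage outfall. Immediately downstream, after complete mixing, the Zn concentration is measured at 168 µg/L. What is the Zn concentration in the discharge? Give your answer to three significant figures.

2060 µg/L

Mass balance: 14800·12.00 + 1220·Cₑ = 16020·168.0
→ Cₑ = (16020·168.0 − 14800·12.00) / 1220 = 2060 µg/L.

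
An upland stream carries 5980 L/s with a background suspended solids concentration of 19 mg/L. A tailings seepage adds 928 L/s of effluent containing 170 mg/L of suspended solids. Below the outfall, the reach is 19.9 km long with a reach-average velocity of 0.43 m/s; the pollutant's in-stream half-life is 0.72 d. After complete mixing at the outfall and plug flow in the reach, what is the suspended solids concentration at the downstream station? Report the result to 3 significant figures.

23.5 mg/L

After mixing, C = (5980·19.00 + 928.0·170.0) / 6908 = 271400/6908 = 39.28 mg/L.
Travel time t = 19.9·1000 / 0.43 = 46280 s = 12.86 h.
Half-life 0.72 d → k = ln 2 / 0.72 = 0.9627 d⁻¹.
Applying C = C₀e^(−kt): 39.28 × 0.5971 = 23.46 mg/L.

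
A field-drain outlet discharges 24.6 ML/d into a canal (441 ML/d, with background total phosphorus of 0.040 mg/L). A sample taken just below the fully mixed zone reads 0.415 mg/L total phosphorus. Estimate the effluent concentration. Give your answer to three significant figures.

7.14 mg/L

Mass balance: 441.0·0.04000 + 24.60·Cₑ = 465.6·0.4150
→ Cₑ = (465.6·0.4150 − 441.0·0.04000) / 24.60 = 7.138 mg/L.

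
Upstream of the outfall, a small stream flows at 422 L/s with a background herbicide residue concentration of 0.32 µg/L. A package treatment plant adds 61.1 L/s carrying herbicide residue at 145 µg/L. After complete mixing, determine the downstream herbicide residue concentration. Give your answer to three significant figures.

Mixed concentration C = ΣQC/ΣQ = (422.0·0.3200 + 61.10·145.0) / 483.1 = 8995/483.1 = 18.62 µg/L.

18.6 µg/L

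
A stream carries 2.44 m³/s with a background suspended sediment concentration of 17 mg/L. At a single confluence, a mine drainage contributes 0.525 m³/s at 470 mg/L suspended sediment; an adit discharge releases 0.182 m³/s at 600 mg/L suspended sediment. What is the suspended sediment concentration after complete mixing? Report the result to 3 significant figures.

126 mg/L

Flow-weighted average: C = (2.440·17.00 + 0.5250·470.0 + 0.1820·600.0) / 3.147 = 397.4/3.147 = 126.3 mg/L.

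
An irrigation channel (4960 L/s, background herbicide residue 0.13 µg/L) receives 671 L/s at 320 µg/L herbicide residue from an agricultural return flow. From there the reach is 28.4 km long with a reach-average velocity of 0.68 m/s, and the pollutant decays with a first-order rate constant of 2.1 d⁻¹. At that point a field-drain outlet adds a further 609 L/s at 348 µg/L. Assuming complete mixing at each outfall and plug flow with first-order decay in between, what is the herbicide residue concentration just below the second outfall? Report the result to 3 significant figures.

After mixing, C = (4960·0.1300 + 671.0·320.0) / 5631 = 215400/5631 = 38.25 µg/L; combined flow 5631 L/s.
Travel time t = 28.4·1000 / 0.68 = 41760 s = 11.60 h.
First-order decay: C = 38.25·exp(−k·t) = 38.25·0.3624 = 13.86 µg/L.
Second outfall: C = (5631·13.86 + 609.0·348.0)/6240 = 46.47 µg/L.

46.5 µg/L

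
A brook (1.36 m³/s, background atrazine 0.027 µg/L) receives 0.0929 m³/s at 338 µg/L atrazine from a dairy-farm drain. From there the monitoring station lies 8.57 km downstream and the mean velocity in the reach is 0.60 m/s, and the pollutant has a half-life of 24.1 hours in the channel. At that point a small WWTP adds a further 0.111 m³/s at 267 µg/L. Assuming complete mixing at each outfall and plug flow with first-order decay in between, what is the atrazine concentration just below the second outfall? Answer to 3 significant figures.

Conservation of mass: C = (1.360·0.02700 + 0.09290·338.0) / 1.453 = 31.44/1.453 = 21.64 µg/L; combined flow 1.453 m³/s.
Travel time t = 8.57·1000 / 0.60 = 14280 s = 3.968 h.
Half-life 24.1 h → k = ln 2 / 24.1 = 0.02876 h⁻¹ = 0.6903 d⁻¹.
After decay, C = 21.64 × e^(−kt) = 21.64 × 0.8922 = 19.30 µg/L.
At the second outfall, C = (1.453·19.30 + 0.1110·267.0) / (1.453 + 0.1110) = 36.88 µg/L.

36.9 µg/L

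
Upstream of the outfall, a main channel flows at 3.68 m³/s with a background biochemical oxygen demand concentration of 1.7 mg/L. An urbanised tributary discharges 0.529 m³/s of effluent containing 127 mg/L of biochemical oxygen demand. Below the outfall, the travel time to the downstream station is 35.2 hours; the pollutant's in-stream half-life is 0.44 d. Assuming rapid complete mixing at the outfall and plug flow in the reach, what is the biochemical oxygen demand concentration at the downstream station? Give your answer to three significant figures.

Flow-weighted average: C = (3.680·1.700 + 0.5290·127.0) / 4.209 = 73.44/4.209 = 17.45 mg/L.
Half-life 0.44 d → k = ln 2 / 0.44 = 1.575 d⁻¹.
After decay, C = 17.45 × e^(−kt) = 17.45 × 0.09921 = 1.731 mg/L.

1.73 mg/L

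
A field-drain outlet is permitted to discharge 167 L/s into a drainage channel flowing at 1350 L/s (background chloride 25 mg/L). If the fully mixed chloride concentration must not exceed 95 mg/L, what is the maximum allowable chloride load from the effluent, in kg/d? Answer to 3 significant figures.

9540 kg/d

Mass balance at the limit: 1350·25.00 + 167.0·Cₑ = 1517·95 → Cₑ = 660.9 mg/L.
167.0 L/s = 0.1670 m³/s. Load = 0.1670 m³/s × 660.9 g/m³ × 86 400 s/d = 9536 kg/d.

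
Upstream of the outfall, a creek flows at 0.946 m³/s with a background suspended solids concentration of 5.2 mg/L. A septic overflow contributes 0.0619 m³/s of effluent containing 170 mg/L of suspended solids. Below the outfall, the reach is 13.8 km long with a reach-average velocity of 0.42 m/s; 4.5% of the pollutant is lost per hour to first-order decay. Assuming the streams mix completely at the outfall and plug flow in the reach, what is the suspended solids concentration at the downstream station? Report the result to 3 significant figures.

10.1 mg/L

Conservation of mass: C = (0.9460·5.200 + 0.06190·170.0) / 1.008 = 15.44/1.008 = 15.32 mg/L.
Travel time t = 13.8·1000 / 0.42 = 32860 s = 9.127 h.
4.5%/h lost → k = −ln(1 − 0.045) = 0.04604 h⁻¹.
Applying C = C₀e^(−kt): 15.32 × 0.6569 = 10.06 mg/L.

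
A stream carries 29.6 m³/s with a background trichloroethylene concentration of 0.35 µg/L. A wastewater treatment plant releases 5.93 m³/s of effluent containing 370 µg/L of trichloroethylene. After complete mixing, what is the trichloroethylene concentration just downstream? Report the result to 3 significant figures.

62.0 µg/L

Mass balance: C = (29.60·0.3500 + 5.930·370.0) / 35.53 = 2204/35.53 = 62.05 µg/L.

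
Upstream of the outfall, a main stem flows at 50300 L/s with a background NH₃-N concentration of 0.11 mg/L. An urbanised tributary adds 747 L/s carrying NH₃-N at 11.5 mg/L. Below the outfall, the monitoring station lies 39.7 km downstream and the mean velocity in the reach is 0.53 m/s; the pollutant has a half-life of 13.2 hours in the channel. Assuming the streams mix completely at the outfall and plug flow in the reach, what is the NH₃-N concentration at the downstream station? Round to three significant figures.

0.0928 mg/L

Mixed concentration C = ΣQC/ΣQ = (50300·0.1100 + 747.0·11.50) / 51050 = 14120/51050 = 0.2767 mg/L.
Travel time t = 39.7·1000 / 0.53 = 74910 s = 20.81 h.
Half-life 13.2 h → k = ln 2 / 13.2 = 0.05251 h⁻¹ = 1.260 d⁻¹.
First-order decay: C = 0.2767·exp(−k·t) = 0.2767·0.3353 = 0.09278 mg/L.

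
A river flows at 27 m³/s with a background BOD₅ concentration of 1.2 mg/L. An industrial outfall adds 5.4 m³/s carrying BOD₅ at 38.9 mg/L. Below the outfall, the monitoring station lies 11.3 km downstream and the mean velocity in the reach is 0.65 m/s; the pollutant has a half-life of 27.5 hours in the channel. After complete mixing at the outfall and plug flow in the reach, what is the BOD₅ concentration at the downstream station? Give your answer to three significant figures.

6.63 mg/L

After mixing, C = (27.00·1.200 + 5.400·38.90) / 32.40 = 242.5/32.40 = 7.483 mg/L.
Travel time t = 11.3·1000 / 0.65 = 17380 s = 4.829 h.
Half-life 27.5 h → k = ln 2 / 27.5 = 0.02521 h⁻¹ = 0.6049 d⁻¹.
Decay over the reach: 7.483·exp(−kt) = 7.483·0.8854 = 6.626 mg/L.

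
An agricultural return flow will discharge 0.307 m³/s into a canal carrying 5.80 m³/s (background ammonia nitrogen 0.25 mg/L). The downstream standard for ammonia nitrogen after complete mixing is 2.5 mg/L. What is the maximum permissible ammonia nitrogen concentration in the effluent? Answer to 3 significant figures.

45.0 mg/L

At the limit, (Qr·Cr + Qe·Cₑ)/(Qr + Qe) = 2.5:
Cₑ = (6.107·2.5 − 5.800·0.2500) / 0.3070 = 45.01 mg/L.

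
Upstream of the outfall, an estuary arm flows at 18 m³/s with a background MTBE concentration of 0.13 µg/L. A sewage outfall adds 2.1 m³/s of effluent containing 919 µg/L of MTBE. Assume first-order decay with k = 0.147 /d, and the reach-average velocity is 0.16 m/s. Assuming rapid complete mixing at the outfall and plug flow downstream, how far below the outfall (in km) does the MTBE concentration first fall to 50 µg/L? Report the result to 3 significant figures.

Flow-weighted average: C = (18.00·0.1300 + 2.100·919.0) / 20.10 = 1932/20.10 = 96.13 µg/L.
Set 96.13·exp(−k·t) = 50 → t = ln(96.13/50)/k = 384200 s = 106.7 h.
Distance = v·t = 0.16·384200 = 61470 m = 61.47 km.

61.5 km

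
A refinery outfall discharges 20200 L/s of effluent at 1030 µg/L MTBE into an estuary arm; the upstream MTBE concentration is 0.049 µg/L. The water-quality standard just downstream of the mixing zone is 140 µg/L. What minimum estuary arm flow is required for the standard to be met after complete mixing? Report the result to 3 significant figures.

128000 L/s

Set C_mix = 140: (Q·0.04900 + 20200·1030) / (Q + 20200) = 140
→ Q = 20200·(1030 − 140)/(140 − 0.04900) = 128500 L/s.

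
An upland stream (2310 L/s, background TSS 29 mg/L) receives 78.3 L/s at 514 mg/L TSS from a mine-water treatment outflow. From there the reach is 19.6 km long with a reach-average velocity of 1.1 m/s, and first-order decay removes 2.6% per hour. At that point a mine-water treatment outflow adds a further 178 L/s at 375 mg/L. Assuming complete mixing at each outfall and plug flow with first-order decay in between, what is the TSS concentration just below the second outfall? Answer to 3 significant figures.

Mixed concentration C = ΣQC/ΣQ = (2310·29.00 + 78.30·514.0) / 2388 = 107200/2388 = 44.90 mg/L; combined flow 2388 L/s.
Travel time t = 19.6·1000 / 1.1 = 17820 s = 4.949 h.
2.6%/h lost → k = −ln(1 − 0.026) = 0.02634 h⁻¹.
Decay over the reach: 44.90·exp(−kt) = 44.90·0.8778 = 39.41 mg/L.
At the second outfall, C = (2388·39.41 + 178.0·375.0) / (2388 + 178.0) = 62.69 mg/L.

62.7 mg/L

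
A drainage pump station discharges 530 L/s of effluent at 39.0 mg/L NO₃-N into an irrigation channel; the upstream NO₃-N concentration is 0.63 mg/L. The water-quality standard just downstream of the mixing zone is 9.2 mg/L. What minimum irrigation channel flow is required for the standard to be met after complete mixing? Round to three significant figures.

1840 L/s

Set C_mix = 9.2: (Q·0.6300 + 530.0·39.00) / (Q + 530.0) = 9.2
→ Q = 530.0·(39.00 − 9.2)/(9.2 − 0.6300) = 1843 L/s.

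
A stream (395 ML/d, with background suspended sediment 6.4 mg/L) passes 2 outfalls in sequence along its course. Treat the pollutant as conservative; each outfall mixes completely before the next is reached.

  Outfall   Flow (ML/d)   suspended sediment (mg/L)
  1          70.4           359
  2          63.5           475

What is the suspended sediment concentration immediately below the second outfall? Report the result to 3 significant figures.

Outfall 1: combined Q = 465.4 ML/d; C = (395.0·6.400 + 70.40·359.0)/465.4 = 59.74 mg/L.
Outfall 2: combined Q = 528.9 ML/d; C = (465.4·59.74 + 63.50·475.0)/528.9 = 109.6 mg/L.

110 mg/L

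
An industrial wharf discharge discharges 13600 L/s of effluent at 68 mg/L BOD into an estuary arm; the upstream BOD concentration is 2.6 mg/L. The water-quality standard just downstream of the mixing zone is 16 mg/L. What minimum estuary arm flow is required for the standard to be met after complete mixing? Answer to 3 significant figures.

52800 L/s

Set C_mix = 16: (Q·2.600 + 13600·68.00) / (Q + 13600) = 16
→ Q = 13600·(68.00 − 16)/(16 − 2.600) = 52780 L/s.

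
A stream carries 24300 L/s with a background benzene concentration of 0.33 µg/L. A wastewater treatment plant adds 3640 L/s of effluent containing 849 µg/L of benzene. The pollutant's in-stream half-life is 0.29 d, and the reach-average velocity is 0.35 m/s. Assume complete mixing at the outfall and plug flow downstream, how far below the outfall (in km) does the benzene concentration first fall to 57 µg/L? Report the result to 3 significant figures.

Flow-weighted average: C = (24300·0.3300 + 3640·849.0) / 27940 = 3098000/27940 = 110.9 µg/L.
Half-life 0.29 d → k = ln 2 / 0.29 = 2.390 d⁻¹.
Set 110.9·exp(−k·t) = 57 → t = ln(110.9/57)/k = 24060 s = 6.683 h.
Distance = v·t = 0.35·24060 = 8420 m = 8.420 km.

8.42 km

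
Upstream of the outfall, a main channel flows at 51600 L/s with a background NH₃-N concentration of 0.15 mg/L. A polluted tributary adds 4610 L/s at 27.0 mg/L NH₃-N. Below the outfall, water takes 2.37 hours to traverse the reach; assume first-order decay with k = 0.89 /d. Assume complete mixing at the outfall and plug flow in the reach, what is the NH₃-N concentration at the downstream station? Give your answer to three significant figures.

After mixing, C = (51600·0.1500 + 4610·27.00) / 56210 = 132200/56210 = 2.352 mg/L.
First-order decay: C = 2.352·exp(−k·t) = 2.352·0.9159 = 2.154 mg/L.

2.15 mg/L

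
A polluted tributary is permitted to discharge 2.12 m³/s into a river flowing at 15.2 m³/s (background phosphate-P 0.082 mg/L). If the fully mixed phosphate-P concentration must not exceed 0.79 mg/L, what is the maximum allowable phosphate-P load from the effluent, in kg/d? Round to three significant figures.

Mass balance at the limit: 15.20·0.08200 + 2.120·Cₑ = 17.32·0.79 → Cₑ = 5.866 mg/L.
Load = 2.120 m³/s × 5.866 g/m³ × 86 400 s/d = 1075 kg/d.

1070 kg/d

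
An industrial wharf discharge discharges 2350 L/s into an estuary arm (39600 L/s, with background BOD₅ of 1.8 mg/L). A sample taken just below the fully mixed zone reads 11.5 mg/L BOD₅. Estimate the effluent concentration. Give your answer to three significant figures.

Mass balance: 39600·1.800 + 2350·Cₑ = 41950·11.50
→ Cₑ = (41950·11.50 − 39600·1.800) / 2350 = 175.0 mg/L.

175 mg/L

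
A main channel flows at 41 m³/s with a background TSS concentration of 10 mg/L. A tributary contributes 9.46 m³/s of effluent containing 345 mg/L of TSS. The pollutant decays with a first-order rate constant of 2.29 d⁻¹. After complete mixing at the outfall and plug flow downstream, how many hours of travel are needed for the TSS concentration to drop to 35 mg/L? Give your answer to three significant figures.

After mixing, C = (41.00·10.00 + 9.460·345.0) / 50.46 = 3674/50.46 = 72.80 mg/L.
72.80·exp(−k·t) = 35 → t = ln(72.80/35)/k = 27630 s = 7.676 h.

7.68 h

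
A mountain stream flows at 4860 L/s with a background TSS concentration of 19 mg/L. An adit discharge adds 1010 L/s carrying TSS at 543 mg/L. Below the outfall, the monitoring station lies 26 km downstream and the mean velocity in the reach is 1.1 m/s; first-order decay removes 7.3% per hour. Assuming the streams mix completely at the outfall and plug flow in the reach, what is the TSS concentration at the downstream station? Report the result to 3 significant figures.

66.4 mg/L

Mixed concentration C = ΣQC/ΣQ = (4860·19.00 + 1010·543.0) / 5870 = 640800/5870 = 109.2 mg/L.
Travel time t = 26·1000 / 1.1 = 23640 s = 6.566 h.
7.3%/h lost → k = −ln(1 − 0.073) = 0.07580 h⁻¹.
Decay over the reach: 109.2·exp(−kt) = 109.2·0.6079 = 66.36 mg/L.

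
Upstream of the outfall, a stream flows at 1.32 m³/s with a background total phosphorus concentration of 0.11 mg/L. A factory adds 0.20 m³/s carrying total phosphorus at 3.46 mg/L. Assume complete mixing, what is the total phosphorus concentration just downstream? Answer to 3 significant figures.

Mass balance: C = (1.320·0.1100 + 0.2000·3.460) / 1.520 = 0.8372/1.520 = 0.5508 mg/L.

0.551 mg/L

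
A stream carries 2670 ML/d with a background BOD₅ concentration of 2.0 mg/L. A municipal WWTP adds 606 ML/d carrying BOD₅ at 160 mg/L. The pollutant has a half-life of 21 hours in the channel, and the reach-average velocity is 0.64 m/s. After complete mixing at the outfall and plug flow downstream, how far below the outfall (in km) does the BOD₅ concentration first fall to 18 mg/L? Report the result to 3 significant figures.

38.5 km

Conservation of mass: C = (2670·2.000 + 606.0·160.0) / 3276 = 102300/3276 = 31.23 mg/L.
Half-life 21 h → k = ln 2 / 21 = 0.03301 h⁻¹ = 0.7922 d⁻¹.
Set 31.23·exp(−k·t) = 18 → t = ln(31.23/18)/k = 60090 s = 16.69 h.
Distance = v·t = 0.64·60090 = 38460 m = 38.46 km.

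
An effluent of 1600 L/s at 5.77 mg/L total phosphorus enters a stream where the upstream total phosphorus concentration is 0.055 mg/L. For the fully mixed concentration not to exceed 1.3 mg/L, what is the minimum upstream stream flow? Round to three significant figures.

5740 L/s

Set C_mix = 1.3: (Q·0.05500 + 1600·5.770) / (Q + 1600) = 1.3
→ Q = 1600·(5.770 − 1.3)/(1.3 − 0.05500) = 5745 L/s.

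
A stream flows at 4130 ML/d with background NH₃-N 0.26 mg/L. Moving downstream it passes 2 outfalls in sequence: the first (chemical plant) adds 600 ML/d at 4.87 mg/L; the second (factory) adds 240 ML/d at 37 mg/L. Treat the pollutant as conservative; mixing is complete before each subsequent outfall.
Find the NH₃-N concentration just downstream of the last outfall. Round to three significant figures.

After outfall 1: Q = 4130 + 600.0 = 4730 ML/d; C = (4130·0.2600 + 600.0·4.870)/4730 = 0.8448 mg/L.
After outfall 2: Q = 4730 + 240.0 = 4970 ML/d; C = (4730·0.8448 + 240.0·37.00)/4970 = 2.591 mg/L.

2.59 mg/L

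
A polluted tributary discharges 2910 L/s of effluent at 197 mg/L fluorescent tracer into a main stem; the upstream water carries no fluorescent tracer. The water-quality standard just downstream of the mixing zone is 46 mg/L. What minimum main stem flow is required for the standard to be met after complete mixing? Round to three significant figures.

Set C_mix = 46: (Q·0 + 2910·197.0) / (Q + 2910) = 46
→ Q = 2910·(197.0 − 46)/(46 − 0) = 9552 L/s.

9550 L/s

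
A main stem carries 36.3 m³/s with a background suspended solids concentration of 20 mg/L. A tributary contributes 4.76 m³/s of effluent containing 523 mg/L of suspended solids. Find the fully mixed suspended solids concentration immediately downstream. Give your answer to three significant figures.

After mixing, C = (36.30·20.00 + 4.760·523.0) / 41.06 = 3215/41.06 = 78.31 mg/L.

78.3 mg/L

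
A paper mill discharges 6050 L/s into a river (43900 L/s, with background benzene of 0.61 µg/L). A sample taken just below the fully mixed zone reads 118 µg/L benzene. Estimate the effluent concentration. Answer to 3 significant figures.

Mass balance: 43900·0.6100 + 6050·Cₑ = 49950·118.0
→ Cₑ = (49950·118.0 − 43900·0.6100) / 6050 = 969.8 µg/L.

970 µg/L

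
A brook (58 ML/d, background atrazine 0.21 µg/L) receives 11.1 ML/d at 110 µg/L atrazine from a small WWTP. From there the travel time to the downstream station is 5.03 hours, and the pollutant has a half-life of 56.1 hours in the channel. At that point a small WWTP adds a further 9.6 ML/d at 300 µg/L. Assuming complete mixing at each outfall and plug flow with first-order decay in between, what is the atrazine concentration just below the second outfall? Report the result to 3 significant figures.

Flow-weighted average: C = (58.00·0.2100 + 11.10·110.0) / 69.10 = 1233/69.10 = 17.85 µg/L; combined flow 69.10 ML/d.
Half-life 56.1 h → k = ln 2 / 56.1 = 0.01236 h⁻¹ = 0.2965 d⁻¹.
After decay, C = 17.85 × e^(−kt) = 17.85 × 0.9397 = 16.77 µg/L.
Second outfall: C = (69.10·16.77 + 9.600·300.0)/78.70 = 51.32 µg/L.

51.3 µg/L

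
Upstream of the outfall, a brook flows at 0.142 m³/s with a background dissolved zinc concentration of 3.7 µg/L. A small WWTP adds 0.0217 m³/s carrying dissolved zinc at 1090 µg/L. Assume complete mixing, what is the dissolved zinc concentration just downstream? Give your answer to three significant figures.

148 µg/L

Mixed concentration C = ΣQC/ΣQ = (0.1420·3.700 + 0.02170·1090) / 0.1637 = 24.18/0.1637 = 147.7 µg/L.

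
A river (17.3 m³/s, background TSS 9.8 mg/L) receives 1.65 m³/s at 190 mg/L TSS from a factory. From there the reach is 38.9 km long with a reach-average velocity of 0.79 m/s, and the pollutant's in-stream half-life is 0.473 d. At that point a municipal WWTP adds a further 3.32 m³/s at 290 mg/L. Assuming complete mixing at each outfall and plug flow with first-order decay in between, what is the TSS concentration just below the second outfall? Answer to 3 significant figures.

After mixing, C = (17.30·9.800 + 1.650·190.0) / 18.95 = 483.0/18.95 = 25.49 mg/L; combined flow 18.95 m³/s.
Travel time t = 38.9·1000 / 0.79 = 49240 s = 13.68 h.
Half-life 0.473 d → k = ln 2 / 0.473 = 1.465 d⁻¹.
Decay over the reach: 25.49·exp(−kt) = 25.49·0.4338 = 11.06 mg/L.
Second outfall: C = (18.95·11.06 + 3.320·290.0)/22.27 = 52.64 mg/L.

52.6 mg/L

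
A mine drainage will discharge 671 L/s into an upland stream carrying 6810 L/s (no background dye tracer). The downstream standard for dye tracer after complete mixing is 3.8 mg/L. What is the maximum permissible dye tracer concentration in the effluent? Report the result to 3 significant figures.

At the limit, (Qr·Cr + Qe·Cₑ)/(Qr + Qe) = 3.8:
Cₑ = (7481·3.8 − 6810·0) / 671.0 = 42.37 mg/L.

42.4 mg/L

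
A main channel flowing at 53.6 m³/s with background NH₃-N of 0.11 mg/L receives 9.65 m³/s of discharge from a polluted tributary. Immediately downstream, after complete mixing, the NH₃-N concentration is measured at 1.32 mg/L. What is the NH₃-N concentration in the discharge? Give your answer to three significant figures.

8.04 mg/L

Mass balance: 53.60·0.1100 + 9.650·Cₑ = 63.25·1.320
→ Cₑ = (63.25·1.320 − 53.60·0.1100) / 9.650 = 8.041 mg/L.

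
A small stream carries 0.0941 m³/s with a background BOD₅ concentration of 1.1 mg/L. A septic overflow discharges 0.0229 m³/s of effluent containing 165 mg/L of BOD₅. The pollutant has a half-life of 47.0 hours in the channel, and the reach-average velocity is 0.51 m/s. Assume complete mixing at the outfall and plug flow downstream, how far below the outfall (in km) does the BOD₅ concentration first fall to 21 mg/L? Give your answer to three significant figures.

Mass balance: C = (0.09410·1.100 + 0.02290·165.0) / 0.1170 = 3.882/0.1170 = 33.18 mg/L.
Half-life 47.0 h → k = ln 2 / 47.0 = 0.01475 h⁻¹ = 0.3539 d⁻¹.
Set 33.18·exp(−k·t) = 21 → t = ln(33.18/21)/k = 111700 s = 31.02 h.
Distance = v·t = 0.51·111700 = 56940 m = 56.94 km.

56.9 km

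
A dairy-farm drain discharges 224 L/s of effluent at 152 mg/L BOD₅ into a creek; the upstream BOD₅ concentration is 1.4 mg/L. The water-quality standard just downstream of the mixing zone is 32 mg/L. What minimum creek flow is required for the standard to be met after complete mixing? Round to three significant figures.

Set C_mix = 32: (Q·1.400 + 224.0·152.0) / (Q + 224.0) = 32
→ Q = 224.0·(152.0 − 32)/(32 − 1.400) = 878.4 L/s.

878 L/s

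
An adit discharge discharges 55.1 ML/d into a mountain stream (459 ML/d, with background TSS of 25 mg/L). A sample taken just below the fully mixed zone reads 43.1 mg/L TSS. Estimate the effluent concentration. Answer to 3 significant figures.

194 mg/L

Mass balance: 459.0·25.00 + 55.10·Cₑ = 514.1·43.10
→ Cₑ = (514.1·43.10 − 459.0·25.00) / 55.10 = 193.9 mg/L.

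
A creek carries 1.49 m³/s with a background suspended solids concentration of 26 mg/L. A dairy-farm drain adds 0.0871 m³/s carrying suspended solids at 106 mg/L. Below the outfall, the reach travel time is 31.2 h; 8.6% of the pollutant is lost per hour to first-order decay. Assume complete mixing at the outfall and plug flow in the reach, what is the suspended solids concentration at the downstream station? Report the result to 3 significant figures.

Conservation of mass: C = (1.490·26.00 + 0.08710·106.0) / 1.577 = 47.97/1.577 = 30.42 mg/L.
8.6%/h lost → k = −ln(1 − 0.086) = 0.08992 h⁻¹.
Decay over the reach: 30.42·exp(−kt) = 30.42·0.06047 = 1.839 mg/L.

1.84 mg/L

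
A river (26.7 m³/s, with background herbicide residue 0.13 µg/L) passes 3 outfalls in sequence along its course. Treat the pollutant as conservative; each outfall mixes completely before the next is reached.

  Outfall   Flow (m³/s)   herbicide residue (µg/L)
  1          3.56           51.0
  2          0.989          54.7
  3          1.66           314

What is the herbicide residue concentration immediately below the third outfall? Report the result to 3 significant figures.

After outfall 1: Q = 26.70 + 3.560 = 30.26 m³/s; C = (26.70·0.1300 + 3.560·51.00)/30.26 = 6.115 µg/L.
After outfall 2: Q = 30.26 + 0.9890 = 31.25 m³/s; C = (30.26·6.115 + 0.9890·54.70)/31.25 = 7.652 µg/L.
After outfall 3: Q = 31.25 + 1.660 = 32.91 m³/s; C = (31.25·7.652 + 1.660·314.0)/32.91 = 23.11 µg/L.

23.1 µg/L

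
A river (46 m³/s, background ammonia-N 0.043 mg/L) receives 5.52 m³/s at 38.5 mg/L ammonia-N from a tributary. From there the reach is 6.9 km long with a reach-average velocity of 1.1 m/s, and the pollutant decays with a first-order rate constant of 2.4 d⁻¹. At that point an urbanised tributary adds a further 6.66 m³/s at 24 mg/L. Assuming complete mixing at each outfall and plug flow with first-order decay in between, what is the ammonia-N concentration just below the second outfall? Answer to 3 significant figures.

5.84 mg/L

Mixed concentration C = ΣQC/ΣQ = (46.00·0.04300 + 5.520·38.50) / 51.52 = 214.5/51.52 = 4.163 mg/L; combined flow 51.52 m³/s.
Travel time t = 6.9·1000 / 1.1 = 6273 s = 1.742 h.
Applying C = C₀e^(−kt): 4.163 × 0.8401 = 3.498 mg/L.
Second outfall: C = (51.52·3.498 + 6.660·24.00)/58.18 = 5.845 mg/L.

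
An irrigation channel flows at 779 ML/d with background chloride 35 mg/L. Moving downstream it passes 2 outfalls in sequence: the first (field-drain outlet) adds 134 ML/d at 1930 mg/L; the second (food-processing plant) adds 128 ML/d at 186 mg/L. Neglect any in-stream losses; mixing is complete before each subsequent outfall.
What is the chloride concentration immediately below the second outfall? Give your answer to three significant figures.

Below outfall 1: Q → 913.0 ML/d, C = (779.0·35.00 + 134.0·1930)/913.0 = 313.1 mg/L.
Below outfall 2: Q → 1041 ML/d, C = (913.0·313.1 + 128.0·186.0)/1041 = 297.5 mg/L.

297 mg/L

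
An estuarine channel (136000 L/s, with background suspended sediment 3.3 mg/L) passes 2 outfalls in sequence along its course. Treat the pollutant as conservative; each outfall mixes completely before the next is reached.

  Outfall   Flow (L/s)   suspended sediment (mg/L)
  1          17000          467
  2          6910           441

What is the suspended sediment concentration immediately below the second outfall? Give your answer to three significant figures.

71.5 mg/L

Below outfall 1: Q → 153000 L/s, C = (136000·3.300 + 17000·467.0)/153000 = 54.82 mg/L.
Below outfall 2: Q → 159900 L/s, C = (153000·54.82 + 6910·441.0)/159900 = 71.51 mg/L.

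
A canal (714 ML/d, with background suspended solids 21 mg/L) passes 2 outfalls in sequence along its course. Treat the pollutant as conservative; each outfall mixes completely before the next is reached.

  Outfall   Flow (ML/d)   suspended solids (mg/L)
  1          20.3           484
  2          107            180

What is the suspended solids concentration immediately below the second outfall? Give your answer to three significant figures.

52.4 mg/L

Below outfall 1: Q → 734.3 ML/d, C = (714.0·21.00 + 20.30·484.0)/734.3 = 33.80 mg/L.
Below outfall 2: Q → 841.3 ML/d, C = (734.3·33.80 + 107.0·180.0)/841.3 = 52.39 mg/L.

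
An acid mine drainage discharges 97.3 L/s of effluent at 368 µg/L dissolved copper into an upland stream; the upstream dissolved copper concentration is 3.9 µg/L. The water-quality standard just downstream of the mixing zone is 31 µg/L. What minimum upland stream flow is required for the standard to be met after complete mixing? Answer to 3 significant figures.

1210 L/s

Set C_mix = 31: (Q·3.900 + 97.30·368.0) / (Q + 97.30) = 31
→ Q = 97.30·(368.0 − 31)/(31 − 3.900) = 1210 L/s.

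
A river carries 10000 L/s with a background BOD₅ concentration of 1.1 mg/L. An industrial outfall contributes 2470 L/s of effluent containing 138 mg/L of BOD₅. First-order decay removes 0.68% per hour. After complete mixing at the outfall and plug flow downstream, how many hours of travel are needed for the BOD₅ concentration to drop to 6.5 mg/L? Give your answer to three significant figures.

215 h

After mixing, C = (10000·1.100 + 2470·138.0) / 12470 = 351900/12470 = 28.22 mg/L.
0.68%/h lost → k = −ln(1 − 0.0068) = 0.006823 h⁻¹.
28.22·exp(−k·t) = 6.5 → t = ln(28.22/6.5)/k = 774600 s = 215.2 h.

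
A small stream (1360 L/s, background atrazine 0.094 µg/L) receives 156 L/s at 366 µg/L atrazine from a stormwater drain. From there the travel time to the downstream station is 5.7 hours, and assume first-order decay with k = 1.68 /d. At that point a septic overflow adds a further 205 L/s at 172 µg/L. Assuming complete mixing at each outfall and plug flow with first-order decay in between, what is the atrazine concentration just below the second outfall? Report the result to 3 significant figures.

After mixing, C = (1360·0.09400 + 156.0·366.0) / 1516 = 57220/1516 = 37.75 µg/L; combined flow 1516 L/s.
Decay over the reach: 37.75·exp(−kt) = 37.75·0.6710 = 25.33 µg/L.
At the second outfall, C = (1516·25.33 + 205.0·172.0) / (1516 + 205.0) = 42.80 µg/L.

42.8 µg/L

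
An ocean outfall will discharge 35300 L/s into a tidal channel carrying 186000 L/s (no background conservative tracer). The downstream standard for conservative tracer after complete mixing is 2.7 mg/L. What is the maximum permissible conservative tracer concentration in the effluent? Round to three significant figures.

At the limit, (Qr·Cr + Qe·Cₑ)/(Qr + Qe) = 2.7:
Cₑ = (221300·2.7 − 186000·0) / 35300 = 16.93 mg/L.

16.9 mg/L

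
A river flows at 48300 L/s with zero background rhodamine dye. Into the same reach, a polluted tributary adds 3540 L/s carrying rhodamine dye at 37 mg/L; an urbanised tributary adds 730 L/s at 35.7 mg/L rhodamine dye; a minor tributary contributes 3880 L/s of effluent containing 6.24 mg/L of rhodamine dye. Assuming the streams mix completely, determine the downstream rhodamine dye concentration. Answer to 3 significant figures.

3.21 mg/L

Flow-weighted average: C = (48300·0 + 3540·37.00 + 730.0·35.70 + 3880·6.240) / 56450 = 181300/56450 = 3.211 mg/L.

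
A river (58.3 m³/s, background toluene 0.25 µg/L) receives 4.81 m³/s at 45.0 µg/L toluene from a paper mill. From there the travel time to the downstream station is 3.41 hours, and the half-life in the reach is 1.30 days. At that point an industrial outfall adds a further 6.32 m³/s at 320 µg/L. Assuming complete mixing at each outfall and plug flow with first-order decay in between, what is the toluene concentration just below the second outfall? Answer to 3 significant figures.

32.2 µg/L

After mixing, C = (58.30·0.2500 + 4.810·45.00) / 63.11 = 231.0/63.11 = 3.661 µg/L; combined flow 63.11 m³/s.
Half-life 1.30 d → k = ln 2 / 1.30 = 0.5332 d⁻¹.
First-order decay: C = 3.661·exp(−k·t) = 3.661·0.9270 = 3.394 µg/L.
Second outfall: C = (63.11·3.394 + 6.320·320.0)/69.43 = 32.21 µg/L.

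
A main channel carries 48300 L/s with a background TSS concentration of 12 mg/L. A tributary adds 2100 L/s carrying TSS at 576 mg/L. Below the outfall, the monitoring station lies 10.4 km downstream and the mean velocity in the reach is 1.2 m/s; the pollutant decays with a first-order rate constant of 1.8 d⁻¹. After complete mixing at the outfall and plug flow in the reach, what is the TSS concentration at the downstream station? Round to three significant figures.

Mixed concentration C = ΣQC/ΣQ = (48300·12.00 + 2100·576.0) / 50400 = 1789000/50400 = 35.50 mg/L.
Travel time t = 10.4·1000 / 1.2 = 8667 s = 2.407 h.
Decay over the reach: 35.50·exp(−kt) = 35.50·0.8348 = 29.64 mg/L.

29.6 mg/L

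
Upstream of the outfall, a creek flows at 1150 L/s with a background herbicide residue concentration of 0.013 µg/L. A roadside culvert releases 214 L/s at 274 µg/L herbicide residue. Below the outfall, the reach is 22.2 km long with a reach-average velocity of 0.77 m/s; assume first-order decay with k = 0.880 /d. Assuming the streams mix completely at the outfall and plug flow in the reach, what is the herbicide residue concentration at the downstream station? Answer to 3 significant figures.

32.1 µg/L

Conservation of mass: C = (1150·0.01300 + 214.0·274.0) / 1364 = 58650/1364 = 43.00 µg/L.
Travel time t = 22.2·1000 / 0.77 = 28830 s = 8.009 h.
After decay, C = 43.00 × e^(−kt) = 43.00 × 0.7455 = 32.06 µg/L.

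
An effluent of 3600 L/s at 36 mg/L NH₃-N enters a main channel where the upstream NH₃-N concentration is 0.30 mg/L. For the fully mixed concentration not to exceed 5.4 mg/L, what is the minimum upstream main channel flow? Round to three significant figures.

Set C_mix = 5.4: (Q·0.3000 + 3600·36.00) / (Q + 3600) = 5.4
→ Q = 3600·(36.00 − 5.4)/(5.4 − 0.3000) = 21600 L/s.

21600 L/s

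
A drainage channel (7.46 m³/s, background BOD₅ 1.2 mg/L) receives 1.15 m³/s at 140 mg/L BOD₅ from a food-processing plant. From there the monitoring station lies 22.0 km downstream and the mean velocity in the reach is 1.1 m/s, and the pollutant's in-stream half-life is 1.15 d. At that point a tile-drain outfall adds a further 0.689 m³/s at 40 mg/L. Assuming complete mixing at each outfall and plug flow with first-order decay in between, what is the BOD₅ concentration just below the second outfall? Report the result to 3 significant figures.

18.9 mg/L

Mass balance: C = (7.460·1.200 + 1.150·140.0) / 8.610 = 170.0/8.610 = 19.74 mg/L; combined flow 8.610 m³/s.
Travel time t = 22.0·1000 / 1.1 = 20000 s = 5.556 h.
Half-life 1.15 d → k = ln 2 / 1.15 = 0.6027 d⁻¹.
After decay, C = 19.74 × e^(−kt) = 19.74 × 0.8698 = 17.17 mg/L.
At the second outfall, C = (8.610·17.17 + 0.6890·40.00) / (8.610 + 0.6890) = 18.86 mg/L.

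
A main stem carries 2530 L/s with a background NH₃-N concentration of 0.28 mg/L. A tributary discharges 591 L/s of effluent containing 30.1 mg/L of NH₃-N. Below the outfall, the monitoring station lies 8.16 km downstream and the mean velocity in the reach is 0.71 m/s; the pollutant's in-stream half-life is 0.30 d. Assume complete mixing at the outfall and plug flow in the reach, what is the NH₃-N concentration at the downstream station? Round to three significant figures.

Mass balance: C = (2530·0.2800 + 591.0·30.10) / 3121 = 18500/3121 = 5.927 mg/L.
Travel time t = 8.16·1000 / 0.71 = 11490 s = 3.192 h.
Half-life 0.30 d → k = ln 2 / 0.30 = 2.310 d⁻¹.
Applying C = C₀e^(−kt): 5.927 × 0.7354 = 4.359 mg/L.

4.36 mg/L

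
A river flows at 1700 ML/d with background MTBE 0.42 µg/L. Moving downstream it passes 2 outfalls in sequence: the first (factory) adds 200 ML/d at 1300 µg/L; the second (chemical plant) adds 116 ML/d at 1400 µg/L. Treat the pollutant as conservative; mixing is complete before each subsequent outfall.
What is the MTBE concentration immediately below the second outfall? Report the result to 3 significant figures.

210 µg/L

Below outfall 1: Q → 1900 ML/d, C = (1700·0.4200 + 200.0·1300)/1900 = 137.2 µg/L.
Below outfall 2: Q → 2016 ML/d, C = (1900·137.2 + 116.0·1400)/2016 = 209.9 µg/L.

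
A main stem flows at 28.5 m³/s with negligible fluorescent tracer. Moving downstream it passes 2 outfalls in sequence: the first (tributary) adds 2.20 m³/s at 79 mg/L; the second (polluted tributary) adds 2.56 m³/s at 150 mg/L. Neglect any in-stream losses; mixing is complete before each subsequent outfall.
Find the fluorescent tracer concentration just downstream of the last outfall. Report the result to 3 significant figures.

After outfall 1: Q = 28.50 + 2.200 = 30.70 m³/s; C = (28.50·0 + 2.200·79.00)/30.70 = 5.661 mg/L.
After outfall 2: Q = 30.70 + 2.560 = 33.26 m³/s; C = (30.70·5.661 + 2.560·150.0)/33.26 = 16.77 mg/L.

16.8 mg/L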